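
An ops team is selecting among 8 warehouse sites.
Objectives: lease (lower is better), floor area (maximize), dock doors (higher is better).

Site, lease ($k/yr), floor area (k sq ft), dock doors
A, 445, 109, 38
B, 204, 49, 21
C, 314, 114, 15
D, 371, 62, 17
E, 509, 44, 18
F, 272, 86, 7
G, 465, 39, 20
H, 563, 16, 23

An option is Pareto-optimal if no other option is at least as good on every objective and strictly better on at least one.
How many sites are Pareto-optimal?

A: not dominated (best dock doors).
B: not dominated (best lease).
C: not dominated (best floor area).
D: not dominated.
E: dominated by A (lease 445≤509, floor area 109≥44, dock doors 38≥18).
F: not dominated.
G: dominated by A (lease 445≤465, floor area 109≥39, dock doors 38≥20).
H: dominated by A (lease 445≤563, floor area 109≥16, dock doors 38≥23).
Pareto-optimal: A, B, C, D, F → 5.

5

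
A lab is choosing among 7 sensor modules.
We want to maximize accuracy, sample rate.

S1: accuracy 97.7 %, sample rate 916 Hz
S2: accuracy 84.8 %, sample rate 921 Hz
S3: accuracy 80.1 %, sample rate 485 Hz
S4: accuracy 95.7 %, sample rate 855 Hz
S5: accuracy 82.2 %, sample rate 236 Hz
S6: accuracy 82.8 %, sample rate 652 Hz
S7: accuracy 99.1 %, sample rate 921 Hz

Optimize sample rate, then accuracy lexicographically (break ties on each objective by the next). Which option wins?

First maximize sample rate: best is 921, kept {S2, S7}.
Then maximize accuracy: best is 99.1, kept {S7}.

S7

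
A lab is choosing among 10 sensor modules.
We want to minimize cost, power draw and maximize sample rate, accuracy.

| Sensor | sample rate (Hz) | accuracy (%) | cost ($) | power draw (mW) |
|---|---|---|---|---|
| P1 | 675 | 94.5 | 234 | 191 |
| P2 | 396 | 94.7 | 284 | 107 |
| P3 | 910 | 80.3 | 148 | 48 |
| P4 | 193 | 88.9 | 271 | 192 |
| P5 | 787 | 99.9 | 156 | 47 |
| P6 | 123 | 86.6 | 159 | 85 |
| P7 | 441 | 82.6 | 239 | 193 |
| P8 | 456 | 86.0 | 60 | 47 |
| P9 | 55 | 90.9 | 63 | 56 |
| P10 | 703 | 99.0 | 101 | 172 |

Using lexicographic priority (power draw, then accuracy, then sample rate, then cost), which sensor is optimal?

First minimize power draw: best is 47, kept {P5, P8}.
Then maximize accuracy: best is 99.9, kept {P5}.

P5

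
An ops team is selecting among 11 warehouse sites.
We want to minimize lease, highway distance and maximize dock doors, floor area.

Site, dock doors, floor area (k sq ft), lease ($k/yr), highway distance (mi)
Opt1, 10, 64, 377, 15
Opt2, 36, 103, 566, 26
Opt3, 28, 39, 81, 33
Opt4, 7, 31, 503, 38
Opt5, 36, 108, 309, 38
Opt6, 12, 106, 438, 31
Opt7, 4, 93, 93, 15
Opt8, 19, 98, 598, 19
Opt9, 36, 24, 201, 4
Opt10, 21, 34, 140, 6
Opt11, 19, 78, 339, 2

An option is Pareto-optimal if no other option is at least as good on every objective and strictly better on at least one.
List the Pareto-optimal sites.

Opt2, Opt3, Opt5, Opt6, Opt7, Opt8, Opt9, Opt10, Opt11

Opt1: dominated by Opt11 (dock doors 19≥10, floor area 78≥64, lease 339≤377, highway distance 2≤15).
Opt2: not dominated.
Opt3: not dominated (best lease).
Opt4: dominated by Opt1 (dock doors 10≥7, floor area 64≥31, lease 377≤503, highway distance 15≤38).
Opt5: not dominated (best floor area).
Opt6: not dominated.
Opt7: not dominated.
Opt8: not dominated.
Opt9: not dominated.
Opt10: not dominated.
Opt11: not dominated (best highway distance).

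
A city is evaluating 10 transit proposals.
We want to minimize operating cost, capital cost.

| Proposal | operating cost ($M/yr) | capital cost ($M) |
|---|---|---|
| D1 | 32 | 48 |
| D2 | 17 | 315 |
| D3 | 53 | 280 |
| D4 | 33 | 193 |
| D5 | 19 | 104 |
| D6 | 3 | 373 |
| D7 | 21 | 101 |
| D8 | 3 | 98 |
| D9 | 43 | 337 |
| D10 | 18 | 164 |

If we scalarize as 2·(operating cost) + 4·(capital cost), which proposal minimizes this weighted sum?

D1

D1: 2·32 + 4·48 = 256
D2: 2·17 + 4·315 = 1294
D3: 2·53 + 4·280 = 1226
D4: 2·33 + 4·193 = 838
D5: 2·19 + 4·104 = 454
D6: 2·3 + 4·373 = 1498
D7: 2·21 + 4·101 = 446
D8: 2·3 + 4·98 = 398
D9: 2·43 + 4·337 = 1434
D10: 2·18 + 4·164 = 692
Lowest: D1 at 256.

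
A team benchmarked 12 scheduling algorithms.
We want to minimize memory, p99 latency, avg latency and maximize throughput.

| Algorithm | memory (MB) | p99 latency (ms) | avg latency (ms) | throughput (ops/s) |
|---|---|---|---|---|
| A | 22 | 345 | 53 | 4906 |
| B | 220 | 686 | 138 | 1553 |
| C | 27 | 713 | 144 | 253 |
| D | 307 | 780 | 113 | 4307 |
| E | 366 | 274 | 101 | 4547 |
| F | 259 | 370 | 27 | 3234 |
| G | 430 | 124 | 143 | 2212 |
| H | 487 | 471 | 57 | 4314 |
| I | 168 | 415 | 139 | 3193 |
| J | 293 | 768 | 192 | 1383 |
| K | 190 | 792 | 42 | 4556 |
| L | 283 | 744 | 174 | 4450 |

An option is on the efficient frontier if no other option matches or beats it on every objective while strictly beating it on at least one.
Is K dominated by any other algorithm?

No

A: worse on avg latency (53 vs 42).
B: worse on memory (220 vs 190).
C: worse on avg latency (144 vs 42).
D: worse on memory (307 vs 190).
E: worse on memory (366 vs 190).
F: worse on memory (259 vs 190).
G: worse on memory (430 vs 190).
H: worse on memory (487 vs 190).
I: worse on avg latency (139 vs 42).
J: worse on memory (293 vs 190).
L: worse on memory (283 vs 190).
No option is at least as good as K on every objective and strictly better on one.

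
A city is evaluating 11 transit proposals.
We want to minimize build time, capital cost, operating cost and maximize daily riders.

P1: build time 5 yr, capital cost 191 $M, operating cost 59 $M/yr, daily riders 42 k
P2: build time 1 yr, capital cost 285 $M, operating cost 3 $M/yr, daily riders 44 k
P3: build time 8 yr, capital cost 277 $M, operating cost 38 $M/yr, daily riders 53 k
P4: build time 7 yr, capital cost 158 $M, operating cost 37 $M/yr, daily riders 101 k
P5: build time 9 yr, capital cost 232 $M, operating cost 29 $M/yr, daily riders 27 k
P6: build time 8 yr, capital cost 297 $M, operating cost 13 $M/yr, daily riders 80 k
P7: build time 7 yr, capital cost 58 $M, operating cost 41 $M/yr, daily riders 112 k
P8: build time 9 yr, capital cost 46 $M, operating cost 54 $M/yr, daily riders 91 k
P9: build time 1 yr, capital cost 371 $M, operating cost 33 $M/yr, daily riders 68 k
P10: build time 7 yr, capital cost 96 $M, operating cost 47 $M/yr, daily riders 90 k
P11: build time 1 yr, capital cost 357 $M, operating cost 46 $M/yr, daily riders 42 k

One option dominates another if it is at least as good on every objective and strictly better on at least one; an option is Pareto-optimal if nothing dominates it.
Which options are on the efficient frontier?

P1: not dominated.
P2: not dominated (best operating cost).
P3: dominated by P4 (build time 7≤8, capital cost 158≤277, operating cost 37≤38, daily riders 101≥53).
P4: not dominated.
P5: not dominated.
P6: not dominated.
P7: not dominated (best daily riders).
P8: not dominated (best capital cost).
P9: not dominated.
P10: dominated by P7 (build time 7≤7, capital cost 58≤96, operating cost 41≤47, daily riders 112≥90).
P11: dominated by P2 (build time 1≤1, capital cost 285≤357, operating cost 3≤46, daily riders 44≥42).

P1, P2, P4, P5, P6, P7, P8, P9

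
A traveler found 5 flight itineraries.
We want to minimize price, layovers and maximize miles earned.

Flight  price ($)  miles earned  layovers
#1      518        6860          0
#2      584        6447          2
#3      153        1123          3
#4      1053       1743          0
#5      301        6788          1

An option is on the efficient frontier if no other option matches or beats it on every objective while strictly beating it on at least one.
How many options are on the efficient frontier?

3

#1: not dominated (best miles earned).
#2: dominated by #1 (price 518≤584, miles earned 6860≥6447, layovers 0≤2).
#3: not dominated (best price).
#4: dominated by #1 (price 518≤1053, miles earned 6860≥1743, layovers 0≤0).
#5: not dominated.
Pareto-optimal: #1, #3, #5 → 3.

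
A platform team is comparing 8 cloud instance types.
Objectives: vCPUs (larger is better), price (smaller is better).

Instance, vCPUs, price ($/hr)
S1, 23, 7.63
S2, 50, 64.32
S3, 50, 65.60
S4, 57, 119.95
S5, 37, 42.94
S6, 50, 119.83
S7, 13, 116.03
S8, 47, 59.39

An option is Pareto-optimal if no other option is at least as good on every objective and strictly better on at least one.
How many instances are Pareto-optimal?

S1: not dominated (best price).
S2: not dominated.
S3: dominated by S2 (vCPUs 50≥50, price 64.32≤65.60).
S4: not dominated (best vCPUs).
S5: not dominated.
S6: dominated by S2 (vCPUs 50≥50, price 64.32≤119.83).
S7: dominated by S1 (vCPUs 23≥13, price 7.63≤116.03).
S8: not dominated.
Pareto-optimal: S1, S2, S4, S5, S8 → 5.

5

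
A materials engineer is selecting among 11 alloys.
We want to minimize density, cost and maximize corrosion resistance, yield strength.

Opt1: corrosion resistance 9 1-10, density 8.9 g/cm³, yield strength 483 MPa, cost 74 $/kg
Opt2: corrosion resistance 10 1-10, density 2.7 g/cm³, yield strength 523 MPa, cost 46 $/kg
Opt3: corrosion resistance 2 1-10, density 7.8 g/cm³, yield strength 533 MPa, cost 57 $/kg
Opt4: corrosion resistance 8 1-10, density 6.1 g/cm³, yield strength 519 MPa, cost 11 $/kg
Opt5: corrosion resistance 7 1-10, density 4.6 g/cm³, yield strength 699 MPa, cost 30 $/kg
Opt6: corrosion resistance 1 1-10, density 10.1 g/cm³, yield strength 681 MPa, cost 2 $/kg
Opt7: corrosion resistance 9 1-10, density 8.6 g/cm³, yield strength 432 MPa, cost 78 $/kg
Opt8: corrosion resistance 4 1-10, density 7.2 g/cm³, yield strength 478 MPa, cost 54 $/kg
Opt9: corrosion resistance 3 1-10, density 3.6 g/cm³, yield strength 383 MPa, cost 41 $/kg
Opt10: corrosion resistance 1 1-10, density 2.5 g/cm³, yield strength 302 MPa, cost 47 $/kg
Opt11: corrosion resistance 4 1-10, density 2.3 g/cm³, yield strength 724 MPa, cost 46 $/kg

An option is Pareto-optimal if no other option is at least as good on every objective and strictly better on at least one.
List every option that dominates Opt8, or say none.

Opt2, Opt4, Opt5, Opt11

Opt2: corrosion resistance 10≥4, density 2.7≤7.2, yield strength 523≥478, cost 46≤54 — dominates Opt8.
Opt4: corrosion resistance 8≥4, density 6.1≤7.2, yield strength 519≥478, cost 11≤54 — dominates Opt8.
Opt5: corrosion resistance 7≥4, density 4.6≤7.2, yield strength 699≥478, cost 30≤54 — dominates Opt8.
Opt11: corrosion resistance 4≥4, density 2.3≤7.2, yield strength 724≥478, cost 46≤54 — dominates Opt8.
Others (Opt1, Opt3, Opt6, Opt7, Opt9, Opt10) are each worse than Opt8 on at least one objective.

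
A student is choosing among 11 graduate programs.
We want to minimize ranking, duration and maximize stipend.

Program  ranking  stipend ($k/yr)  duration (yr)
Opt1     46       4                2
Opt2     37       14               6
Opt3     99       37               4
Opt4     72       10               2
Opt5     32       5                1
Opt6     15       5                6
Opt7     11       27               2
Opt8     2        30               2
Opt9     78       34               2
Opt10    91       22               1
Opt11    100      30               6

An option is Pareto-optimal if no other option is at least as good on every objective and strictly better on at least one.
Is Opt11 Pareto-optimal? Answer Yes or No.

No

Opt3 vs Opt11: ranking 99≤100, stipend 37≥30, duration 4≤6 — Opt3 is at least as good on every objective and strictly better on at least one, so Opt3 dominates Opt11.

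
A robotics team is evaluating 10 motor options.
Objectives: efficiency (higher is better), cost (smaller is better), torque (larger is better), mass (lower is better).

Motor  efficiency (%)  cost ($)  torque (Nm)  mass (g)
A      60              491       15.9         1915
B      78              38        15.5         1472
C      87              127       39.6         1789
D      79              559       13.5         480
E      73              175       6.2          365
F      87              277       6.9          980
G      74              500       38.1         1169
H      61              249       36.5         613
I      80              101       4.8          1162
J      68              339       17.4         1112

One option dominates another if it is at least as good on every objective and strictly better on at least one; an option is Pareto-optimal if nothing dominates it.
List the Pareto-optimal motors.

B, C, D, E, F, G, H, I, J

A: dominated by C (efficiency 87≥60, cost 127≤491, torque 39.6≥15.9, mass 1789≤1915).
B: not dominated (best cost).
C: not dominated (best torque).
D: not dominated.
E: not dominated (best mass).
F: not dominated.
G: not dominated.
H: not dominated.
I: not dominated.
J: not dominated.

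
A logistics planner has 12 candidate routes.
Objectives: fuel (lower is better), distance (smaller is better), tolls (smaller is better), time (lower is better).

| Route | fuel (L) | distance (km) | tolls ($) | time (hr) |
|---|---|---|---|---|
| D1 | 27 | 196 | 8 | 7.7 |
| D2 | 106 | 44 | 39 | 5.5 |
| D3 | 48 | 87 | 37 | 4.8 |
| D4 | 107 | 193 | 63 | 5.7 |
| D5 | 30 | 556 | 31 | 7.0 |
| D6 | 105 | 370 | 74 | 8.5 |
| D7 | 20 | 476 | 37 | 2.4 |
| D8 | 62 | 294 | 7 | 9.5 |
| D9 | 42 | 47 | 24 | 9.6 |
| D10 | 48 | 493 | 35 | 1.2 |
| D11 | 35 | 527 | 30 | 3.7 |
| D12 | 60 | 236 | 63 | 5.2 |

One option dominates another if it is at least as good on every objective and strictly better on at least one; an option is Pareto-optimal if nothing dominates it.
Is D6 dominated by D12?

Yes

D12 vs D6: fuel 60≤105, distance 236≤370, tolls 63≤74, time 5.2≤8.5 — D12 is at least as good on every objective with at least one strict improvement.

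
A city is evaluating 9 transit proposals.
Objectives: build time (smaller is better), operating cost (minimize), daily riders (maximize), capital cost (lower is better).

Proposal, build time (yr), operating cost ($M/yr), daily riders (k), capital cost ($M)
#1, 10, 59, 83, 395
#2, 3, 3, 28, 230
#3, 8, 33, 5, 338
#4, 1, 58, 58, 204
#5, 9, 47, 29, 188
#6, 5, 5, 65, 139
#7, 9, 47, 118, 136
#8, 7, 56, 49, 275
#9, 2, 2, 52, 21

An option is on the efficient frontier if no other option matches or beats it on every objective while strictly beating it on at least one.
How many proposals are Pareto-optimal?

4

#1: dominated by #7 (build time 9≤10, operating cost 47≤59, daily riders 118≥83, capital cost 136≤395).
#2: dominated by #9 (build time 2≤3, operating cost 2≤3, daily riders 52≥28, capital cost 21≤230).
#3: dominated by #2 (build time 3≤8, operating cost 3≤33, daily riders 28≥5, capital cost 230≤338).
#4: not dominated (best build time).
#5: dominated by #6 (build time 5≤9, operating cost 5≤47, daily riders 65≥29, capital cost 139≤188).
#6: not dominated.
#7: not dominated (best daily riders).
#8: dominated by #6 (build time 5≤7, operating cost 5≤56, daily riders 65≥49, capital cost 139≤275).
#9: not dominated (best operating cost).
Pareto-optimal: #4, #6, #7, #9 → 4.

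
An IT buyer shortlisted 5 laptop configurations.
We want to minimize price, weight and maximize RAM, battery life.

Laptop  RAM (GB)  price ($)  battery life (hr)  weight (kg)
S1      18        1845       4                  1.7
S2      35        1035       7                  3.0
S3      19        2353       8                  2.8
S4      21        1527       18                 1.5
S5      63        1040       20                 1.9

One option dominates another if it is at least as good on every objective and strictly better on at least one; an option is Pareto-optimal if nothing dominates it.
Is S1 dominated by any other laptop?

Yes

S4 vs S1: RAM 21≥18, price 1527≤1845, battery life 18≥4, weight 1.5≤1.7 — S4 is at least as good on every objective and strictly better on at least one, so S4 dominates S1.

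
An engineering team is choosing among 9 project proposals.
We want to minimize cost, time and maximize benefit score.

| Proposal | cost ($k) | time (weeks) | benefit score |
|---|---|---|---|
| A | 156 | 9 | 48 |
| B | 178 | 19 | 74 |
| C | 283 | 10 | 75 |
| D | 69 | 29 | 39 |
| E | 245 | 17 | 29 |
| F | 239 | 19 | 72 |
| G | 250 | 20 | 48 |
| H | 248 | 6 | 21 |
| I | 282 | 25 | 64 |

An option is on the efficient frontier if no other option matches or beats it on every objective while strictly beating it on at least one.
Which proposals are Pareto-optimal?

A, B, C, D, H

A: not dominated.
B: not dominated.
C: not dominated (best benefit score).
D: not dominated (best cost).
E: dominated by A (cost 156≤245, time 9≤17, benefit score 48≥29).
F: dominated by B (cost 178≤239, time 19≤19, benefit score 74≥72).
G: dominated by A (cost 156≤250, time 9≤20, benefit score 48≥48).
H: not dominated (best time).
I: dominated by B (cost 178≤282, time 19≤25, benefit score 74≥64).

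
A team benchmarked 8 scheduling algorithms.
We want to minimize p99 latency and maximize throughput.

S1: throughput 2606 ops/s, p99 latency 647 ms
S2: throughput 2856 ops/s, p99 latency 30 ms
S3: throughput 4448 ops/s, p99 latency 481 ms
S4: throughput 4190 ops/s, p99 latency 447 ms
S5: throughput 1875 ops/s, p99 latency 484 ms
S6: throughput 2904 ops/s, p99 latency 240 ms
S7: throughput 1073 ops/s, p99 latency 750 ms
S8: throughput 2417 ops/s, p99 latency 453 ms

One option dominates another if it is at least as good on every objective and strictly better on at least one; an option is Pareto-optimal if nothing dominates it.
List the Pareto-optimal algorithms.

S2, S3, S4, S6

S1: dominated by S2 (throughput 2856≥2606, p99 latency 30≤647).
S2: not dominated (best p99 latency).
S3: not dominated (best throughput).
S4: not dominated.
S5: dominated by S2 (throughput 2856≥1875, p99 latency 30≤484).
S6: not dominated.
S7: dominated by S1 (throughput 2606≥1073, p99 latency 647≤750).
S8: dominated by S2 (throughput 2856≥2417, p99 latency 30≤453).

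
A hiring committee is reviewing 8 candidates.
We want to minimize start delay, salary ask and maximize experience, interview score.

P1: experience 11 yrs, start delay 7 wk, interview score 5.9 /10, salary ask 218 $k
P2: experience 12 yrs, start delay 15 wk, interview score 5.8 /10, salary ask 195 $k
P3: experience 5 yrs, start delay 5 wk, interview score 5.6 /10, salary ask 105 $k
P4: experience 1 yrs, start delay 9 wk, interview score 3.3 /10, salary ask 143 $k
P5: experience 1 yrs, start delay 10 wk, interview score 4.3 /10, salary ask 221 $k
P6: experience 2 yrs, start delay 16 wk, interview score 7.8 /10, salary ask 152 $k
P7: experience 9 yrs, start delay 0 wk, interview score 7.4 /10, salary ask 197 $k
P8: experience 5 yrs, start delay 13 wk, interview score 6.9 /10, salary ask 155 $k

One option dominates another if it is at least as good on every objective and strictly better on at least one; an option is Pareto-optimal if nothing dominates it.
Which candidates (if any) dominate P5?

P1: experience 11≥1, start delay 7≤10, interview score 5.9≥4.3, salary ask 218≤221 — dominates P5.
P3: experience 5≥1, start delay 5≤10, interview score 5.6≥4.3, salary ask 105≤221 — dominates P5.
P7: experience 9≥1, start delay 0≤10, interview score 7.4≥4.3, salary ask 197≤221 — dominates P5.
Others (P2, P4, P6, P8) are each worse than P5 on at least one objective.

P1, P3, P7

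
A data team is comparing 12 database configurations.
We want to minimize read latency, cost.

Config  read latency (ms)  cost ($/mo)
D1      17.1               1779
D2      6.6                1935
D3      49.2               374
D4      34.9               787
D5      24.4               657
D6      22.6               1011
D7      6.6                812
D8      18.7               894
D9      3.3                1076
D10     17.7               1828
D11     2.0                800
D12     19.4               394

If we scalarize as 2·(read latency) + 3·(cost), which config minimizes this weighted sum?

D3

D1: 2·17.1 + 3·1779 = 5371.2
D2: 2·6.6 + 3·1935 = 5818.2
D3: 2·49.2 + 3·374 = 1220.4
D4: 2·34.9 + 3·787 = 2430.8
D5: 2·24.4 + 3·657 = 2019.8
D6: 2·22.6 + 3·1011 = 3078.2
D7: 2·6.6 + 3·812 = 2449.2
D8: 2·18.7 + 3·894 = 2719.4
D9: 2·3.3 + 3·1076 = 3234.6
D10: 2·17.7 + 3·1828 = 5519.4
D11: 2·2.0 + 3·800 = 2404.0
D12: 2·19.4 + 3·394 = 1220.8
Lowest: D3 at 1220.4.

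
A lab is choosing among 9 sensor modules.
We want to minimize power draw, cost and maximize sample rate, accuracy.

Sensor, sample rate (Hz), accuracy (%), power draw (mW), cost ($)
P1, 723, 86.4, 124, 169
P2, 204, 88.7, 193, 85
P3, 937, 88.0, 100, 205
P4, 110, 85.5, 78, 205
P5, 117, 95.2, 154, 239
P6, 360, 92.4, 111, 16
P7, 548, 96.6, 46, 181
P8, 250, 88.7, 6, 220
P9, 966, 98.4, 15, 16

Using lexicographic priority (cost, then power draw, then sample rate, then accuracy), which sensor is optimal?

First minimize cost: best is 16, kept {P6, P9}.
Then minimize power draw: best is 15, kept {P9}.

P9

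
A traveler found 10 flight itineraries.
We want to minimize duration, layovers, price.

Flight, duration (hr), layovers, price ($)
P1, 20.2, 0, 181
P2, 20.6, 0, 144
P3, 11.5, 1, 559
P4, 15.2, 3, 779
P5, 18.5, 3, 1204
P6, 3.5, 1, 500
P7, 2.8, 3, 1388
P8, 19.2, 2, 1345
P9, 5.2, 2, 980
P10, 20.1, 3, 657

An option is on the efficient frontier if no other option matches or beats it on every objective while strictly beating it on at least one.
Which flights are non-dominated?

P1: not dominated.
P2: not dominated (best price).
P3: dominated by P6 (duration 3.5≤11.5, layovers 1≤1, price 500≤559).
P4: dominated by P3 (duration 11.5≤15.2, layovers 1≤3, price 559≤779).
P5: dominated by P3 (duration 11.5≤18.5, layovers 1≤3, price 559≤1204).
P6: not dominated.
P7: not dominated (best duration).
P8: dominated by P3 (duration 11.5≤19.2, layovers 1≤2, price 559≤1345).
P9: dominated by P6 (duration 3.5≤5.2, layovers 1≤2, price 500≤980).
P10: dominated by P3 (duration 11.5≤20.1, layovers 1≤3, price 559≤657).

P1, P2, P6, P7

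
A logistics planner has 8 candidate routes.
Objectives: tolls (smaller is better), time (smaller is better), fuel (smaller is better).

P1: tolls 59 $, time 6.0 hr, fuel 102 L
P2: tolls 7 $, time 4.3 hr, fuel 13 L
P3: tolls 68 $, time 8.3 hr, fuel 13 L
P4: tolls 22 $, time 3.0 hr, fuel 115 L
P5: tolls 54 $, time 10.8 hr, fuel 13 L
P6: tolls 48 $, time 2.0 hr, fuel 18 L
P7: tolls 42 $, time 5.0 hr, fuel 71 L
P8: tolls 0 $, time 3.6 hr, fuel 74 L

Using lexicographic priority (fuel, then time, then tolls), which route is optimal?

First minimize fuel: best is 13, kept {P2, P3, P5}.
Then minimize time: best is 4.3, kept {P2}.

P2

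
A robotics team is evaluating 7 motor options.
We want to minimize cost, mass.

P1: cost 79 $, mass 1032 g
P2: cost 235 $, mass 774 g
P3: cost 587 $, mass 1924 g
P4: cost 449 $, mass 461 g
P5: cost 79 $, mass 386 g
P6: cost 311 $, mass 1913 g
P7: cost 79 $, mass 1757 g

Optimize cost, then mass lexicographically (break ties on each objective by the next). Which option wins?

P5

First minimize cost: best is 79, kept {P1, P5, P7}.
Then minimize mass: best is 386, kept {P5}.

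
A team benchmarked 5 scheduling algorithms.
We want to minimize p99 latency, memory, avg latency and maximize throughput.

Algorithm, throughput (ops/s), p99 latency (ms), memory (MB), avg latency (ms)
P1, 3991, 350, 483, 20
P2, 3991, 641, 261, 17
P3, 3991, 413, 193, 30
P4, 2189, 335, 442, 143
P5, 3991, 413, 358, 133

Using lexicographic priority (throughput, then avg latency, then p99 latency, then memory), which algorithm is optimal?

P2

First maximize throughput: best is 3991, kept {P1, P2, P3, P5}.
Then minimize avg latency: best is 17, kept {P2}.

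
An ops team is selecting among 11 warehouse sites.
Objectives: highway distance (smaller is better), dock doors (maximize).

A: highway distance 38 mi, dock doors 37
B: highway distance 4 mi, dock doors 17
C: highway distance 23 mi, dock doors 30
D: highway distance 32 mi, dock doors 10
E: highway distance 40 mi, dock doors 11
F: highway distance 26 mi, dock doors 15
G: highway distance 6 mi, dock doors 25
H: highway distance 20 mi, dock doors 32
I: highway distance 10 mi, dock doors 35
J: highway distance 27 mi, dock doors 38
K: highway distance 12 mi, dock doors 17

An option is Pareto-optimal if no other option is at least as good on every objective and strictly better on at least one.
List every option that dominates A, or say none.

J: highway distance 27≤38, dock doors 38≥37 — dominates A.
Others (B, C, D, E, F, G, H, I, K) are each worse than A on at least one objective.

J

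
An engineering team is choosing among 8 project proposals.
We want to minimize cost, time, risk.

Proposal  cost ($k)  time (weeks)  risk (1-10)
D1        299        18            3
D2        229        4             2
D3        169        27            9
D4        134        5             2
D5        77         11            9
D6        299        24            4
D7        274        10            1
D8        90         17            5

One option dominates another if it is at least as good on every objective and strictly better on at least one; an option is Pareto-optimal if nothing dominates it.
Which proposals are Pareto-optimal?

D1: dominated by D2 (cost 229≤299, time 4≤18, risk 2≤3).
D2: not dominated (best time).
D3: dominated by D4 (cost 134≤169, time 5≤27, risk 2≤9).
D4: not dominated.
D5: not dominated (best cost).
D6: dominated by D1 (cost 299≤299, time 18≤24, risk 3≤4).
D7: not dominated (best risk).
D8: not dominated.

D2, D4, D5, D7, D8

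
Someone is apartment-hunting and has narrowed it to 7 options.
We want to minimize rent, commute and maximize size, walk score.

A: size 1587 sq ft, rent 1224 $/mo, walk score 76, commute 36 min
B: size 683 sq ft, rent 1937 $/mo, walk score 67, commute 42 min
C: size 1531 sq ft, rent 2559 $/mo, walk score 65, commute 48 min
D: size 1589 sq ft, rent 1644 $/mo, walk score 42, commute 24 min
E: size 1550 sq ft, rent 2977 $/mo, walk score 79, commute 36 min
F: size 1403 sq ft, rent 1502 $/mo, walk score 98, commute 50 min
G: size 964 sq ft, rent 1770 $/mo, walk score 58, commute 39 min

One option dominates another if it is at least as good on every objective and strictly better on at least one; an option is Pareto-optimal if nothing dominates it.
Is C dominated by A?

A vs C: size 1587≥1531, rent 1224≤2559, walk score 76≥65, commute 36≤48 — A is at least as good on every objective with at least one strict improvement.

Yes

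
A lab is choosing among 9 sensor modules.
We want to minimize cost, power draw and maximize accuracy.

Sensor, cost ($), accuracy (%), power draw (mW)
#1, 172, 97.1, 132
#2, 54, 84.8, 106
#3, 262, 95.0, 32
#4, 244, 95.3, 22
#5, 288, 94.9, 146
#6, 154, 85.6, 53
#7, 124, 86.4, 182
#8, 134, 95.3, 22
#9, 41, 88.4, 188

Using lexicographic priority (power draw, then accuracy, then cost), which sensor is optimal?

#8

First minimize power draw: best is 22, kept {#4, #8}.
Then maximize accuracy: best is 95.3, kept {#4, #8}.
Then minimize cost: best is 134, kept {#8}.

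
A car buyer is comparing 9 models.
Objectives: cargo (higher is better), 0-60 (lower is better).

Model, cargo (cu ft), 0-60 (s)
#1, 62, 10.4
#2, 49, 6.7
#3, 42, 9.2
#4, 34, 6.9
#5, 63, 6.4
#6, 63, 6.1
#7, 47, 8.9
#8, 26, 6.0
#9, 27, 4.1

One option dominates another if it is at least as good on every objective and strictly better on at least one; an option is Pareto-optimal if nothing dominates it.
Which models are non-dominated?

#1: dominated by #5 (cargo 63≥62, 0-60 6.4≤10.4).
#2: dominated by #5 (cargo 63≥49, 0-60 6.4≤6.7).
#3: dominated by #2 (cargo 49≥42, 0-60 6.7≤9.2).
#4: dominated by #2 (cargo 49≥34, 0-60 6.7≤6.9).
#5: dominated by #6 (cargo 63≥63, 0-60 6.1≤6.4).
#6: not dominated.
#7: dominated by #2 (cargo 49≥47, 0-60 6.7≤8.9).
#8: dominated by #9 (cargo 27≥26, 0-60 4.1≤6.0).
#9: not dominated (best 0-60).

#6, #9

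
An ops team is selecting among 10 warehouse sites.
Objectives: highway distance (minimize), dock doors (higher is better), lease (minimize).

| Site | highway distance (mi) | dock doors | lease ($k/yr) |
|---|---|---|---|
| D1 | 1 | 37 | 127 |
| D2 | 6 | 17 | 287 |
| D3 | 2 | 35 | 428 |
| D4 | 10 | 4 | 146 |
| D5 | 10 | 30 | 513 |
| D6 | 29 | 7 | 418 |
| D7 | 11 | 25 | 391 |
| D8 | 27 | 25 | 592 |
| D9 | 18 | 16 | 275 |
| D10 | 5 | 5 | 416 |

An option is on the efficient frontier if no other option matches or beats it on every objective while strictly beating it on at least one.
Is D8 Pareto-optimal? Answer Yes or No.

D1 vs D8: highway distance 1≤27, dock doors 37≥25, lease 127≤592 — D1 is at least as good on every objective and strictly better on at least one, so D1 dominates D8.

No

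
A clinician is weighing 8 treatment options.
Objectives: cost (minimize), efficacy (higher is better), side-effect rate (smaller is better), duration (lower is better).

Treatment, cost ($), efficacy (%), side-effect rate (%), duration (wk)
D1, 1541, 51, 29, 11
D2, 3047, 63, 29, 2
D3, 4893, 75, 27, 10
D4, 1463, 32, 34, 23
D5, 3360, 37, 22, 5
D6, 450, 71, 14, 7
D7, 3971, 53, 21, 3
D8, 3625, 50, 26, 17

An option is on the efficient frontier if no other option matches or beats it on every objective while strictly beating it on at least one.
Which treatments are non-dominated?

D1: dominated by D6 (cost 450≤1541, efficacy 71≥51, side-effect rate 14≤29, duration 7≤11).
D2: not dominated (best duration).
D3: not dominated (best efficacy).
D4: dominated by D6 (cost 450≤1463, efficacy 71≥32, side-effect rate 14≤34, duration 7≤23).
D5: not dominated.
D6: not dominated (best cost).
D7: not dominated.
D8: dominated by D6 (cost 450≤3625, efficacy 71≥50, side-effect rate 14≤26, duration 7≤17).

D2, D3, D5, D6, D7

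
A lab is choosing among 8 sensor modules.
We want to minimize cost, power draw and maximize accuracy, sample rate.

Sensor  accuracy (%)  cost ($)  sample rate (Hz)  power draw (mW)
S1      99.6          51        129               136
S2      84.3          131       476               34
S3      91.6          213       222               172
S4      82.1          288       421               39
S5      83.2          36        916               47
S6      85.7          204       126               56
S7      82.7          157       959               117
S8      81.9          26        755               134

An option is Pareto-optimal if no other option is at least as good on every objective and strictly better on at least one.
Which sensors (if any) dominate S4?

S2

S2: accuracy 84.3≥82.1, cost 131≤288, sample rate 476≥421, power draw 34≤39 — dominates S4.
Others (S1, S3, S5, S6, S7, S8) are each worse than S4 on at least one objective.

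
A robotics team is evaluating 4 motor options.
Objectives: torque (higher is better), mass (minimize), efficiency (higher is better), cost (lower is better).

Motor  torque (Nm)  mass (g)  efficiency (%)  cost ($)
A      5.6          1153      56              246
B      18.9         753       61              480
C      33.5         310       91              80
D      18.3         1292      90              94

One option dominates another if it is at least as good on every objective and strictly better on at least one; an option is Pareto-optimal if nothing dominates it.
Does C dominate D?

C vs D: torque 33.5≥18.3, mass 310≤1292, efficiency 91≥90, cost 80≤94 — C is at least as good on every objective with at least one strict improvement.

Yes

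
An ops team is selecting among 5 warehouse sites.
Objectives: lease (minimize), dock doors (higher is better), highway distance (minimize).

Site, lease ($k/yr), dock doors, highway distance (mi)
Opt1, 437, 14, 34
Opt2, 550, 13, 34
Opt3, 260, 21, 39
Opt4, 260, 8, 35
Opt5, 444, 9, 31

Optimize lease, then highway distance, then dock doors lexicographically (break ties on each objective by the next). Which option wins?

Opt4

First minimize lease: best is 260, kept {Opt3, Opt4}.
Then minimize highway distance: best is 35, kept {Opt4}.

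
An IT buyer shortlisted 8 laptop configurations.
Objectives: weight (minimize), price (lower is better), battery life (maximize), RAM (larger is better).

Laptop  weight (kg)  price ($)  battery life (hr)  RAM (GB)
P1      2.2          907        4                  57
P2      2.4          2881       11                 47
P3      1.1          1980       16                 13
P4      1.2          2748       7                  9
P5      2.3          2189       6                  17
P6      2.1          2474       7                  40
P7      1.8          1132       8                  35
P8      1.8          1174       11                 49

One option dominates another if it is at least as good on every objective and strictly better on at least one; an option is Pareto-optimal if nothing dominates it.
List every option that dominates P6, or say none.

P8: weight 1.8≤2.1, price 1174≤2474, battery life 11≥7, RAM 49≥40 — dominates P6.
Others (P1, P2, P3, P4, P5, P7) are each worse than P6 on at least one objective.

P8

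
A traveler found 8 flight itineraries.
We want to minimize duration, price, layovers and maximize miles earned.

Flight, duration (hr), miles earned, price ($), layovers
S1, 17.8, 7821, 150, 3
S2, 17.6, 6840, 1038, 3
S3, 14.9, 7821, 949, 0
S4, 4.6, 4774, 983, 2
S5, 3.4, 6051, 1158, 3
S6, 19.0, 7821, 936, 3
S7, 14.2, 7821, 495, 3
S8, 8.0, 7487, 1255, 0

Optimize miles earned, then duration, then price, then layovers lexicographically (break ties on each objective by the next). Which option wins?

S7

First maximize miles earned: best is 7821, kept {S1, S3, S6, S7}.
Then minimize duration: best is 14.2, kept {S7}.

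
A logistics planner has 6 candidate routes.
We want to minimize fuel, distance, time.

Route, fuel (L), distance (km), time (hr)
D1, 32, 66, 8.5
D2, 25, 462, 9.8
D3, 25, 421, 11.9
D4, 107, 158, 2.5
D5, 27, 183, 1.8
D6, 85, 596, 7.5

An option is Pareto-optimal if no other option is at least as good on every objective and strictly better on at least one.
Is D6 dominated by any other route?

D5 vs D6: fuel 27≤85, distance 183≤596, time 1.8≤7.5 — D5 is at least as good on every objective and strictly better on at least one, so D5 dominates D6.

Yes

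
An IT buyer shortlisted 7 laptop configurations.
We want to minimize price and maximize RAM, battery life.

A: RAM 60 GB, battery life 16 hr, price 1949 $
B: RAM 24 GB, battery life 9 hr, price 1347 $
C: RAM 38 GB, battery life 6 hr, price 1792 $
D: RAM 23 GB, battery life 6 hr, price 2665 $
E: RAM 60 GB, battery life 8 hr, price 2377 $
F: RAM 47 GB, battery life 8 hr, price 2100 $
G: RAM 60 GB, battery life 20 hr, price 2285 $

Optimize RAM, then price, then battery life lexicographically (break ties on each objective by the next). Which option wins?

A

First maximize RAM: best is 60, kept {A, E, G}.
Then minimize price: best is 1949, kept {A}.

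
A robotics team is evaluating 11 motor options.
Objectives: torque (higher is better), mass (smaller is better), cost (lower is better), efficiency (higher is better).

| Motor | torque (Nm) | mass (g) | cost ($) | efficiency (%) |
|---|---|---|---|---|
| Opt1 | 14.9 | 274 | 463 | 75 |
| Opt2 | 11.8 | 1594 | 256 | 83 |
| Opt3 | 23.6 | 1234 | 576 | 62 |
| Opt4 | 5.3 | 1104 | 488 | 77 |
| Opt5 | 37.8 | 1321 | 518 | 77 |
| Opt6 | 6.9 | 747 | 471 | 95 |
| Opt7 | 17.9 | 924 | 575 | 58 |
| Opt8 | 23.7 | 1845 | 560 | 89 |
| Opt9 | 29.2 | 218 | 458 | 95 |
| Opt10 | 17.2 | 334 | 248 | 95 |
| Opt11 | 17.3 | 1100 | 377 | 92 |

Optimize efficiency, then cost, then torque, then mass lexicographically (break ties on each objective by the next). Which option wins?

Opt10

First maximize efficiency: best is 95, kept {Opt6, Opt9, Opt10}.
Then minimize cost: best is 248, kept {Opt10}.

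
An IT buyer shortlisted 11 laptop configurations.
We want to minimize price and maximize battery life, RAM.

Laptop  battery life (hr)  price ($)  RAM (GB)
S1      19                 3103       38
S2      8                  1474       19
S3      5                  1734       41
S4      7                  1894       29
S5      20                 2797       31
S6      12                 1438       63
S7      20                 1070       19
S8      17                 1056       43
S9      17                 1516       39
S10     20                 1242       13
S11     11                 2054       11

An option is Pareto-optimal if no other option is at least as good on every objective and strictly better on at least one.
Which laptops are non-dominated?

S1, S5, S6, S7, S8

S1: not dominated.
S2: dominated by S6 (battery life 12≥8, price 1438≤1474, RAM 63≥19).
S3: dominated by S6 (battery life 12≥5, price 1438≤1734, RAM 63≥41).
S4: dominated by S6 (battery life 12≥7, price 1438≤1894, RAM 63≥29).
S5: not dominated.
S6: not dominated (best RAM).
S7: not dominated.
S8: not dominated (best price).
S9: dominated by S8 (battery life 17≥17, price 1056≤1516, RAM 43≥39).
S10: dominated by S7 (battery life 20≥20, price 1070≤1242, RAM 19≥13).
S11: dominated by S6 (battery life 12≥11, price 1438≤2054, RAM 63≥11).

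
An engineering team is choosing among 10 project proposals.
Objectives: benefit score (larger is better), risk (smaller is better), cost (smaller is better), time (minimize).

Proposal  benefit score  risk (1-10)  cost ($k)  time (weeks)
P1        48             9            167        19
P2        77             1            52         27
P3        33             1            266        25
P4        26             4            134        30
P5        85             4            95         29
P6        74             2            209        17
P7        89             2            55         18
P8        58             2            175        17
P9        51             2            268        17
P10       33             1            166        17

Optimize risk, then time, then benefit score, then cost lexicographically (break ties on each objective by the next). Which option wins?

First minimize risk: best is 1, kept {P2, P3, P10}.
Then minimize time: best is 17, kept {P10}.

P10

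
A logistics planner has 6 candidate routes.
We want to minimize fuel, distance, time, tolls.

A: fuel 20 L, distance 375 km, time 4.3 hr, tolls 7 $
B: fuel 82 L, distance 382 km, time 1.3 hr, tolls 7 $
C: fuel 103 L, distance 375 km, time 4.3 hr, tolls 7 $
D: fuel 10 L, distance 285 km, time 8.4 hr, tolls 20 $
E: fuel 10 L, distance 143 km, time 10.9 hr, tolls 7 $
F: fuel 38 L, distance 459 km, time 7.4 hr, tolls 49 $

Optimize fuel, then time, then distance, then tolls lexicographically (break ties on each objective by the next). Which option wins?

D

First minimize fuel: best is 10, kept {D, E}.
Then minimize time: best is 8.4, kept {D}.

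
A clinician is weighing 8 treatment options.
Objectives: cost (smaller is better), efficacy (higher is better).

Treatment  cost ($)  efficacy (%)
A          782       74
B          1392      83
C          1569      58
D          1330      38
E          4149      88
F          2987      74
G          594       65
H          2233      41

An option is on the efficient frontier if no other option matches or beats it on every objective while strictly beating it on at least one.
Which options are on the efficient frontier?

A: not dominated.
B: not dominated.
C: dominated by A (cost 782≤1569, efficacy 74≥58).
D: dominated by A (cost 782≤1330, efficacy 74≥38).
E: not dominated (best efficacy).
F: dominated by A (cost 782≤2987, efficacy 74≥74).
G: not dominated (best cost).
H: dominated by A (cost 782≤2233, efficacy 74≥41).

A, B, E, G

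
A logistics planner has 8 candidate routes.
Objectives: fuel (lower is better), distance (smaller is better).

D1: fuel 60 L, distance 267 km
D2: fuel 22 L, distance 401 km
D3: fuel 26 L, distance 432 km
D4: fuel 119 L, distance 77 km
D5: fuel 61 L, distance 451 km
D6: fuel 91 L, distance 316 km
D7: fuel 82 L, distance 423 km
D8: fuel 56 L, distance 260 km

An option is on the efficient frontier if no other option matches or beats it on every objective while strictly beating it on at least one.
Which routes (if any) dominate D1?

D8: fuel 56≤60, distance 260≤267 — dominates D1.
Others (D2, D3, D4, D5, D6, D7) are each worse than D1 on at least one objective.

D8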